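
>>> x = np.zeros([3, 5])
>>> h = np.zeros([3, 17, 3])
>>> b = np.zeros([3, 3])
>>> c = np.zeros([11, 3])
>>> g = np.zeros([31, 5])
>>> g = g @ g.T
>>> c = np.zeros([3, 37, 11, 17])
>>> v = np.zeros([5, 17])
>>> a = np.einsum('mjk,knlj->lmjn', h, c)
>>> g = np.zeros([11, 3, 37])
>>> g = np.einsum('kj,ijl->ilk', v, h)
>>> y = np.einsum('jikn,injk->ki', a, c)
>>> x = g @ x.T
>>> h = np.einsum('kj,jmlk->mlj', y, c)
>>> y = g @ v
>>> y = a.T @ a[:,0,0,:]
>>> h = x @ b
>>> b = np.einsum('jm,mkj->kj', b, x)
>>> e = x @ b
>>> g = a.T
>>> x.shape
(3, 3, 3)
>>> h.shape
(3, 3, 3)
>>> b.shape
(3, 3)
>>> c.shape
(3, 37, 11, 17)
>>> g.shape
(37, 17, 3, 11)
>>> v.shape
(5, 17)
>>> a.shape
(11, 3, 17, 37)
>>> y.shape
(37, 17, 3, 37)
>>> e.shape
(3, 3, 3)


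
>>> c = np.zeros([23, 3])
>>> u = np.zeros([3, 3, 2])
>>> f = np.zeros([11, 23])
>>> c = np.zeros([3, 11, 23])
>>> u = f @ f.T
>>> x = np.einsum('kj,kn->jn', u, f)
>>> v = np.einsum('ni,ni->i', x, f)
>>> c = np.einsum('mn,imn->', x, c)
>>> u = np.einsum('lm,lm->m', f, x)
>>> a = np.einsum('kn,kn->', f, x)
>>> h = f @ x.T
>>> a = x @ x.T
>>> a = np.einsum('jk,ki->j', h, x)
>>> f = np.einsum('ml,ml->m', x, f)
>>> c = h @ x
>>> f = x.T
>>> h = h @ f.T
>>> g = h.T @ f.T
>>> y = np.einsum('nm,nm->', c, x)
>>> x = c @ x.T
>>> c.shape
(11, 23)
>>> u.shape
(23,)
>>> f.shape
(23, 11)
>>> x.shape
(11, 11)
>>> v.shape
(23,)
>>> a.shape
(11,)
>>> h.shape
(11, 23)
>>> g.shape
(23, 23)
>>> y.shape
()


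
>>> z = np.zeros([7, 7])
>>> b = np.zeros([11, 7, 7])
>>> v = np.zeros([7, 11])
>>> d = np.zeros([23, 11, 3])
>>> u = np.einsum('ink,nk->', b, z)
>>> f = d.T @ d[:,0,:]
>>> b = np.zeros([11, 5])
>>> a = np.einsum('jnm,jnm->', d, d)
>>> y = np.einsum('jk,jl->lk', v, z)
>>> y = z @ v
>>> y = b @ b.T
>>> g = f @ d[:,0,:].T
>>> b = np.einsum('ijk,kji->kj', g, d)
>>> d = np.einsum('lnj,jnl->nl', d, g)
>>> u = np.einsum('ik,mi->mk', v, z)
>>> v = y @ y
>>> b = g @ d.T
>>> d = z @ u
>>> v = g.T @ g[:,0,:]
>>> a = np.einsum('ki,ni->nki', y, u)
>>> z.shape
(7, 7)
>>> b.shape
(3, 11, 11)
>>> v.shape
(23, 11, 23)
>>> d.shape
(7, 11)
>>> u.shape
(7, 11)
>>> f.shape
(3, 11, 3)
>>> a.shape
(7, 11, 11)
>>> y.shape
(11, 11)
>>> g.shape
(3, 11, 23)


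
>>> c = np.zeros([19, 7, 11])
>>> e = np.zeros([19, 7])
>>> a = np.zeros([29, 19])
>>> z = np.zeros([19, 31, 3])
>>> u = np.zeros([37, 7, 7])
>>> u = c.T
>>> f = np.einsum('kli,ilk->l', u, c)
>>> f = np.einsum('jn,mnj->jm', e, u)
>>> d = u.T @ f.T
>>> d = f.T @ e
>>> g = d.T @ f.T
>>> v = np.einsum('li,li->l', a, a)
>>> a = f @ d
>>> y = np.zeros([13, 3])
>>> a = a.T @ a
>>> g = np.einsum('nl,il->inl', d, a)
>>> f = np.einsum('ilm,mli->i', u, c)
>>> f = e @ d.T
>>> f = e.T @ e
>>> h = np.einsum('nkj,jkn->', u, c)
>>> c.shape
(19, 7, 11)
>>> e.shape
(19, 7)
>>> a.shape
(7, 7)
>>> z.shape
(19, 31, 3)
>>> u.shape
(11, 7, 19)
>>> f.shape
(7, 7)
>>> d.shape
(11, 7)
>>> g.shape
(7, 11, 7)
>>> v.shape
(29,)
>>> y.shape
(13, 3)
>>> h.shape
()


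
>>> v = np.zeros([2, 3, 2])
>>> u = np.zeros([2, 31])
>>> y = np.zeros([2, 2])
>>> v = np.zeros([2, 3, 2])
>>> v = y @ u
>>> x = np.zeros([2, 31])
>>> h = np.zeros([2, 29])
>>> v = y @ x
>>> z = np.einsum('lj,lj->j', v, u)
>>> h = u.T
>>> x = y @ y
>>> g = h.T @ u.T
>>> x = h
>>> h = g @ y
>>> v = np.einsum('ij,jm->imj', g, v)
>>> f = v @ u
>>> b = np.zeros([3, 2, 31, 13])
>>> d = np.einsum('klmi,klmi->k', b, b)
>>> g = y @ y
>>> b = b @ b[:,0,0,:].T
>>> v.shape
(2, 31, 2)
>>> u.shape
(2, 31)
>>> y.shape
(2, 2)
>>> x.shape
(31, 2)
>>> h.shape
(2, 2)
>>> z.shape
(31,)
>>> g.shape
(2, 2)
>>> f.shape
(2, 31, 31)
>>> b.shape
(3, 2, 31, 3)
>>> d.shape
(3,)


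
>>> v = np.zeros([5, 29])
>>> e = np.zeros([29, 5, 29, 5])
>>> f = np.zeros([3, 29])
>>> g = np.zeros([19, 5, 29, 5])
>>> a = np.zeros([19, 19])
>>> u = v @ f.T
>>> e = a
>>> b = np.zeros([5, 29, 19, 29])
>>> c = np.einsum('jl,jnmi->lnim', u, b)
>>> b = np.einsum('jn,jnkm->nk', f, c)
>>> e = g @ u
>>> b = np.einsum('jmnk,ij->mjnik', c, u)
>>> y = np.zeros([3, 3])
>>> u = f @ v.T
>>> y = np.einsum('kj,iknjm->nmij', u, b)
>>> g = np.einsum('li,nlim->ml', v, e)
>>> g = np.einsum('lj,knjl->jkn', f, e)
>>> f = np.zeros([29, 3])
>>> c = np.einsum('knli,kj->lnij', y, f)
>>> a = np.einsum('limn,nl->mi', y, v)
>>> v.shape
(5, 29)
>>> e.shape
(19, 5, 29, 3)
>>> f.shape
(29, 3)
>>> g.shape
(29, 19, 5)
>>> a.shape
(29, 19)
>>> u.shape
(3, 5)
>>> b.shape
(29, 3, 29, 5, 19)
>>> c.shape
(29, 19, 5, 3)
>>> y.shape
(29, 19, 29, 5)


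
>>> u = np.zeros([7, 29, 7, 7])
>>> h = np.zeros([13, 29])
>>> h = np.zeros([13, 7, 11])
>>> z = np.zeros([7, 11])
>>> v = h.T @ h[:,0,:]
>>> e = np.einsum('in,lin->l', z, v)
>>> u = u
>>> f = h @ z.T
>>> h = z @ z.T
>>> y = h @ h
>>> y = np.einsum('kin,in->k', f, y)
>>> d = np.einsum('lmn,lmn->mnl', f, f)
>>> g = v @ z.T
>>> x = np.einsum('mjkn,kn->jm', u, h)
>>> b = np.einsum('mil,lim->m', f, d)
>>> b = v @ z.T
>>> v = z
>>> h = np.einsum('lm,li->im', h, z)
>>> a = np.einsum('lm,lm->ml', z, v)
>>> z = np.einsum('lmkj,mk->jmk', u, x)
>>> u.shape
(7, 29, 7, 7)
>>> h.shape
(11, 7)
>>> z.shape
(7, 29, 7)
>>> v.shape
(7, 11)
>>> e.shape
(11,)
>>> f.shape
(13, 7, 7)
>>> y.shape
(13,)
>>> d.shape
(7, 7, 13)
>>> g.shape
(11, 7, 7)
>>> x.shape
(29, 7)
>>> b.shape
(11, 7, 7)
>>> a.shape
(11, 7)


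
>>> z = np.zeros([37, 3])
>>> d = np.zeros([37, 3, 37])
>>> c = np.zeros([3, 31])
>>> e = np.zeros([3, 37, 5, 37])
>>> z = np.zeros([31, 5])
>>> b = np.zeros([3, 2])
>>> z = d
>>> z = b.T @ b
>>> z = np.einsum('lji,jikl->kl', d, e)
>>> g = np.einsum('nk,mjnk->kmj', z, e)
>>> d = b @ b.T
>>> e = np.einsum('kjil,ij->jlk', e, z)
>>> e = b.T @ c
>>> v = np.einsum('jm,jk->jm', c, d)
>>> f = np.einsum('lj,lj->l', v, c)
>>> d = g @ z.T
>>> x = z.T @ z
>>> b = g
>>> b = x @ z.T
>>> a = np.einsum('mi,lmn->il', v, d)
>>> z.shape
(5, 37)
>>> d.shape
(37, 3, 5)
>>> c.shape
(3, 31)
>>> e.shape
(2, 31)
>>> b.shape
(37, 5)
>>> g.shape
(37, 3, 37)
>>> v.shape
(3, 31)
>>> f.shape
(3,)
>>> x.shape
(37, 37)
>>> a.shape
(31, 37)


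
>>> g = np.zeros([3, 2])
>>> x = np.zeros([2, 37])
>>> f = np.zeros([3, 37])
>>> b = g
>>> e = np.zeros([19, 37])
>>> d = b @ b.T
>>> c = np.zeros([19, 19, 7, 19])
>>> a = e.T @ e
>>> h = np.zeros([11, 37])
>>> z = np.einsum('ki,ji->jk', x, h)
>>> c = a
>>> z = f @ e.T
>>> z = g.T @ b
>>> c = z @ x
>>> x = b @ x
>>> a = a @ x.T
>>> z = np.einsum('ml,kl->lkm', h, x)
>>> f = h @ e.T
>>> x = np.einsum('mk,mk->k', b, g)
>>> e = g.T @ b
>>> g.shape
(3, 2)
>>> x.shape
(2,)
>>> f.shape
(11, 19)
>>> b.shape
(3, 2)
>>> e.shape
(2, 2)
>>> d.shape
(3, 3)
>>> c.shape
(2, 37)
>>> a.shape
(37, 3)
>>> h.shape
(11, 37)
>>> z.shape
(37, 3, 11)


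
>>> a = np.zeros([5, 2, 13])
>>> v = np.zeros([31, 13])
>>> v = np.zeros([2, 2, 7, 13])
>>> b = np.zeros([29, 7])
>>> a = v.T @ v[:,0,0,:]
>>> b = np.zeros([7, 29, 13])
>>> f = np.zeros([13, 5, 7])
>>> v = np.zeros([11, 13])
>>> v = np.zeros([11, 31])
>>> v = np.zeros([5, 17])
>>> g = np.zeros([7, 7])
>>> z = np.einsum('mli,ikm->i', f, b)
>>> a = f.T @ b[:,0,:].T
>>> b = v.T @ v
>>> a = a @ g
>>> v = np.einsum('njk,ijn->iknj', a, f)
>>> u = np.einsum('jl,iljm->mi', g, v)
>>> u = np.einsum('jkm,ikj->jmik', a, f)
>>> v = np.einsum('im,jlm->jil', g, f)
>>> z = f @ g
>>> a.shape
(7, 5, 7)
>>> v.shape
(13, 7, 5)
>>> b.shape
(17, 17)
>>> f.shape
(13, 5, 7)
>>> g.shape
(7, 7)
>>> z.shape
(13, 5, 7)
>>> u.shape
(7, 7, 13, 5)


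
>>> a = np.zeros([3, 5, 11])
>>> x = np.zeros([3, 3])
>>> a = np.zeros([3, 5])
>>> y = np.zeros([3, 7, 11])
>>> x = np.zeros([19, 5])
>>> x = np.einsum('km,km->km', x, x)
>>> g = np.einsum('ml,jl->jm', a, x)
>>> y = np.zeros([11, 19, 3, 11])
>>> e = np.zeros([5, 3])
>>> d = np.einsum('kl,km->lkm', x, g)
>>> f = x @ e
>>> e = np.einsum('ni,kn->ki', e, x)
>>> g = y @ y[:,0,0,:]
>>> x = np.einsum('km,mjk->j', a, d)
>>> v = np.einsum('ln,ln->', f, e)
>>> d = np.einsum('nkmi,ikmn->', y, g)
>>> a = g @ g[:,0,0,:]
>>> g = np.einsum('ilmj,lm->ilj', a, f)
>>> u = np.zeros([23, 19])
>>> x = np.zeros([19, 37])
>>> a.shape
(11, 19, 3, 11)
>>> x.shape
(19, 37)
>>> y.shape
(11, 19, 3, 11)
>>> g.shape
(11, 19, 11)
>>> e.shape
(19, 3)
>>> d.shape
()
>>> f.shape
(19, 3)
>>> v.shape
()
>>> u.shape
(23, 19)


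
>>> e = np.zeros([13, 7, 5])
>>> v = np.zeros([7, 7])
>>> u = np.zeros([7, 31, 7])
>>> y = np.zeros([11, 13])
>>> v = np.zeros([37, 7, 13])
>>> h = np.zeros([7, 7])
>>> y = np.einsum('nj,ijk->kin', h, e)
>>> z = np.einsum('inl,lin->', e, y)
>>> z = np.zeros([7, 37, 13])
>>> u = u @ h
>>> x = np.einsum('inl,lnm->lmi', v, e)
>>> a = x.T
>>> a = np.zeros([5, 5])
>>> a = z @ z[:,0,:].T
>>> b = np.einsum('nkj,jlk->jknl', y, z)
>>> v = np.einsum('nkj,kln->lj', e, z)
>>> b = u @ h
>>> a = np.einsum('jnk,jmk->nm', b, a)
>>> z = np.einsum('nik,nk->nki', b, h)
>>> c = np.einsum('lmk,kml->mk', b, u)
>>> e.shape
(13, 7, 5)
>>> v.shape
(37, 5)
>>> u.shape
(7, 31, 7)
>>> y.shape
(5, 13, 7)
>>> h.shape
(7, 7)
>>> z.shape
(7, 7, 31)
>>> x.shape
(13, 5, 37)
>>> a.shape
(31, 37)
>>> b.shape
(7, 31, 7)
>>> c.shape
(31, 7)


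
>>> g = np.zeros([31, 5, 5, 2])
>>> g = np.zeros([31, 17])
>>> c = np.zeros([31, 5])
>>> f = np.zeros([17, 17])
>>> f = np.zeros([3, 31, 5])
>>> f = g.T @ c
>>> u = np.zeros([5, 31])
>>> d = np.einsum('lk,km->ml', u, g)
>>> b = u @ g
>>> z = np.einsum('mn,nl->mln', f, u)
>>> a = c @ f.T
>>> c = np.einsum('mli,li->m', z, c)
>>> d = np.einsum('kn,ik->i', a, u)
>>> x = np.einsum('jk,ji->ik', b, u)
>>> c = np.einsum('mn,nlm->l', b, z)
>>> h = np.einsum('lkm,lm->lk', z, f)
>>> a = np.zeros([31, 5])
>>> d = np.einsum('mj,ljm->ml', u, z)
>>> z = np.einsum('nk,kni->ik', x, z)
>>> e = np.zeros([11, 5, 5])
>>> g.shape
(31, 17)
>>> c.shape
(31,)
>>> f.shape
(17, 5)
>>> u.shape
(5, 31)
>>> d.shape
(5, 17)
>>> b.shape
(5, 17)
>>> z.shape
(5, 17)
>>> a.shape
(31, 5)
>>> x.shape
(31, 17)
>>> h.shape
(17, 31)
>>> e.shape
(11, 5, 5)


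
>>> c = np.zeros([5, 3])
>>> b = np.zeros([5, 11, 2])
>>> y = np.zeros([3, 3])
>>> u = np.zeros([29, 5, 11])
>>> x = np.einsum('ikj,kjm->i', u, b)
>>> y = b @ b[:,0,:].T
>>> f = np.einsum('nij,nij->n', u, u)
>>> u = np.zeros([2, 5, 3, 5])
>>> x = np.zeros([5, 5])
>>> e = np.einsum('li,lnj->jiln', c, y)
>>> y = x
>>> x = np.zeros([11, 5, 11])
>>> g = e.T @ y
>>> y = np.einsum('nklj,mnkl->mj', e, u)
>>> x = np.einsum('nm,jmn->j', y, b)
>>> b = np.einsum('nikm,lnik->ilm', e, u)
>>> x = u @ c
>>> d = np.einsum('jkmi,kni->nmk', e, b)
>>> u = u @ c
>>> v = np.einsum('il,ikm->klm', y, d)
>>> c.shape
(5, 3)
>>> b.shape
(3, 2, 11)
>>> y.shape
(2, 11)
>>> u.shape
(2, 5, 3, 3)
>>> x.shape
(2, 5, 3, 3)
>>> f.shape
(29,)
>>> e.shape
(5, 3, 5, 11)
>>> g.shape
(11, 5, 3, 5)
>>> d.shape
(2, 5, 3)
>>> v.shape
(5, 11, 3)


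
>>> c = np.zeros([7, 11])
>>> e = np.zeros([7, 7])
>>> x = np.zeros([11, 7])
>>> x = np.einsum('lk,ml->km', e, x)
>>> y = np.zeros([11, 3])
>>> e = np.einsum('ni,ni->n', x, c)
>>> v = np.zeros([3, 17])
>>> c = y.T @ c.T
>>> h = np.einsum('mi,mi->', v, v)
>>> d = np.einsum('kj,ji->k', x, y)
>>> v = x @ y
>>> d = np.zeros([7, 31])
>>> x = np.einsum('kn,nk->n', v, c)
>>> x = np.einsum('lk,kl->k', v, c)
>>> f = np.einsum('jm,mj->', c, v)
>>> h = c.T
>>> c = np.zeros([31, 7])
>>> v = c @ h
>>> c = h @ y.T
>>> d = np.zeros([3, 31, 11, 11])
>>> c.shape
(7, 11)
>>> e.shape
(7,)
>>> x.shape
(3,)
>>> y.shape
(11, 3)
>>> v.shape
(31, 3)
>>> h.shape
(7, 3)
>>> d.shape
(3, 31, 11, 11)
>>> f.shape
()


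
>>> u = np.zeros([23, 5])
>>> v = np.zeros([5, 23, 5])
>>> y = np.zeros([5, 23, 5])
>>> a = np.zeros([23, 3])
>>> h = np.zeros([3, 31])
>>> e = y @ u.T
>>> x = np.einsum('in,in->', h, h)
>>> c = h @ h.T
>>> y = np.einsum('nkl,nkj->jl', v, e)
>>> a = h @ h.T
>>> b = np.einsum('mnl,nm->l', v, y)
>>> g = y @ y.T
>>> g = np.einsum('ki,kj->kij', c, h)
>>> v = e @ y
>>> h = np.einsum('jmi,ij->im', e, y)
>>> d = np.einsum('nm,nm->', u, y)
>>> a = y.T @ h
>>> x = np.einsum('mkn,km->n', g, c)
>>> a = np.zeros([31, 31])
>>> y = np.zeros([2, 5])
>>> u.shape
(23, 5)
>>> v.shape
(5, 23, 5)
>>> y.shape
(2, 5)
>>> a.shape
(31, 31)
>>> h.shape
(23, 23)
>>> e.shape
(5, 23, 23)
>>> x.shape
(31,)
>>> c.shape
(3, 3)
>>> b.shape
(5,)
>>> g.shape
(3, 3, 31)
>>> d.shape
()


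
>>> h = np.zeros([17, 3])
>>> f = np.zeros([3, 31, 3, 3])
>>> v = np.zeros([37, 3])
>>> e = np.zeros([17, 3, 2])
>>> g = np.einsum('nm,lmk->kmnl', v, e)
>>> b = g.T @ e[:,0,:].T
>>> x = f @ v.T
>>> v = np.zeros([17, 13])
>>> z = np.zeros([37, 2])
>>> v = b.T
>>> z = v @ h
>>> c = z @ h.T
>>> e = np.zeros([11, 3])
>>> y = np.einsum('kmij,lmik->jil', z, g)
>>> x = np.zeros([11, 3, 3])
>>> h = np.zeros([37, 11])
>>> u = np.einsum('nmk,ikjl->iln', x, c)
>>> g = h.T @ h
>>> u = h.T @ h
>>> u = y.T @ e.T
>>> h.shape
(37, 11)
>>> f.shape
(3, 31, 3, 3)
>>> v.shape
(17, 3, 37, 17)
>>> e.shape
(11, 3)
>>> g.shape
(11, 11)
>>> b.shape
(17, 37, 3, 17)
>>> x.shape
(11, 3, 3)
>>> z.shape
(17, 3, 37, 3)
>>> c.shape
(17, 3, 37, 17)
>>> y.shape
(3, 37, 2)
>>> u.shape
(2, 37, 11)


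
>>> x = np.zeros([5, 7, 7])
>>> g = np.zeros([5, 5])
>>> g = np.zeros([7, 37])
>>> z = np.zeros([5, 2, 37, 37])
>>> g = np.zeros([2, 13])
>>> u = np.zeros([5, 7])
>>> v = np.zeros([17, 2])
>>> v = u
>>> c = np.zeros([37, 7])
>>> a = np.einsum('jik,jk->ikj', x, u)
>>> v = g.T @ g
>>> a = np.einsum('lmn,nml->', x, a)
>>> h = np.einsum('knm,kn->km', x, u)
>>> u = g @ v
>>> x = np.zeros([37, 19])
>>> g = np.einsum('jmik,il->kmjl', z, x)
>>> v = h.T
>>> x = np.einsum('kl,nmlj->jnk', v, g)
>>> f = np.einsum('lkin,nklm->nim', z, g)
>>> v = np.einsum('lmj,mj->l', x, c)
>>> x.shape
(19, 37, 7)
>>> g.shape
(37, 2, 5, 19)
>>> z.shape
(5, 2, 37, 37)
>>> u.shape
(2, 13)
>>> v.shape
(19,)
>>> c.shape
(37, 7)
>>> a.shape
()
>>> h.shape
(5, 7)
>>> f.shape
(37, 37, 19)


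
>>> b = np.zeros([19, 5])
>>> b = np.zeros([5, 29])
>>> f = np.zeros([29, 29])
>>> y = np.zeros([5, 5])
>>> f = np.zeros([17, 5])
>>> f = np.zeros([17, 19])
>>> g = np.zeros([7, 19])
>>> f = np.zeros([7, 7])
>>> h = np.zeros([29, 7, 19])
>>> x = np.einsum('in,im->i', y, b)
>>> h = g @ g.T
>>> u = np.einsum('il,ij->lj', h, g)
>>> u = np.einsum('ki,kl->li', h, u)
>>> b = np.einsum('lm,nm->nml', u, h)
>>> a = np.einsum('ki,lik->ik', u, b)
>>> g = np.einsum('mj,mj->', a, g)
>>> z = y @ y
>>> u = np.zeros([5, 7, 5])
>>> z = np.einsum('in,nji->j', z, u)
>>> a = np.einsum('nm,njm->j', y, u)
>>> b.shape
(7, 7, 19)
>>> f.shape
(7, 7)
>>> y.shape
(5, 5)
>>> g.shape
()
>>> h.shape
(7, 7)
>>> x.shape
(5,)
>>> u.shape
(5, 7, 5)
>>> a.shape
(7,)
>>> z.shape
(7,)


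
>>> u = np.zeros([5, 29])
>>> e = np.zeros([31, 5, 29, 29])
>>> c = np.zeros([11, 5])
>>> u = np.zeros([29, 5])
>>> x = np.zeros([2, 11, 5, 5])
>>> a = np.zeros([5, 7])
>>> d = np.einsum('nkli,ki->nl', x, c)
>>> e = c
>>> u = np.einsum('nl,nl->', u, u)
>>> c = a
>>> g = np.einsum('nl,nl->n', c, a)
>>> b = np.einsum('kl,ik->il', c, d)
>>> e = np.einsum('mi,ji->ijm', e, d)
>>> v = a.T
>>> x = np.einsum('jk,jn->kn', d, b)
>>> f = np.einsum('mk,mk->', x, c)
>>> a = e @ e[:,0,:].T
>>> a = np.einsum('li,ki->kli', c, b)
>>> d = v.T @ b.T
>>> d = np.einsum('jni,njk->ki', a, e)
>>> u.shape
()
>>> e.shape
(5, 2, 11)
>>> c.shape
(5, 7)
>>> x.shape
(5, 7)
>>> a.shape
(2, 5, 7)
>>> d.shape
(11, 7)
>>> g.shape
(5,)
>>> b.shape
(2, 7)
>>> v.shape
(7, 5)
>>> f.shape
()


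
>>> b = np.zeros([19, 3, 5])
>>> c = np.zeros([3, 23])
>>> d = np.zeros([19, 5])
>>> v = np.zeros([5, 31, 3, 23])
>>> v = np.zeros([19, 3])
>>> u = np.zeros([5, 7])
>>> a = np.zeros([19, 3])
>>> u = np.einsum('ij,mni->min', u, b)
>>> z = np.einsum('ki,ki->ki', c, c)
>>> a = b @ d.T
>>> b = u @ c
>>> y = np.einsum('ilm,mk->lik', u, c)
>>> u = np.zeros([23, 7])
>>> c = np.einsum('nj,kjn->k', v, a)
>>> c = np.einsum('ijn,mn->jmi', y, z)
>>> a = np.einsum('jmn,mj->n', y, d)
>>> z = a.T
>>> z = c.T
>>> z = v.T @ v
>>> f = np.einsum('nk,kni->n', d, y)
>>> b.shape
(19, 5, 23)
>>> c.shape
(19, 3, 5)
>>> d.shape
(19, 5)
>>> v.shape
(19, 3)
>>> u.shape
(23, 7)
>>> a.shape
(23,)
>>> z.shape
(3, 3)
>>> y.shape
(5, 19, 23)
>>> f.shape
(19,)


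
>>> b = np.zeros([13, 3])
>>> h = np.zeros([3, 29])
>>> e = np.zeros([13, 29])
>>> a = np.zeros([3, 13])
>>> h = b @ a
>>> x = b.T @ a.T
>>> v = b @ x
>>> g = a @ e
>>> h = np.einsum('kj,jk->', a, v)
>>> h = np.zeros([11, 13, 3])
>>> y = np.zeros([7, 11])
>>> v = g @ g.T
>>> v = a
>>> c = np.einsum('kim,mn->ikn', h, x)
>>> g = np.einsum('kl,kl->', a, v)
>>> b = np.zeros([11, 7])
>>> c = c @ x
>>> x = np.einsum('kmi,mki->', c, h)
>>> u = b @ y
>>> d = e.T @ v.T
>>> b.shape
(11, 7)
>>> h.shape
(11, 13, 3)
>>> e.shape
(13, 29)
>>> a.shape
(3, 13)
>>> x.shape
()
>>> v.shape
(3, 13)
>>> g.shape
()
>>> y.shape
(7, 11)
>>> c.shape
(13, 11, 3)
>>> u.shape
(11, 11)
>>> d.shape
(29, 3)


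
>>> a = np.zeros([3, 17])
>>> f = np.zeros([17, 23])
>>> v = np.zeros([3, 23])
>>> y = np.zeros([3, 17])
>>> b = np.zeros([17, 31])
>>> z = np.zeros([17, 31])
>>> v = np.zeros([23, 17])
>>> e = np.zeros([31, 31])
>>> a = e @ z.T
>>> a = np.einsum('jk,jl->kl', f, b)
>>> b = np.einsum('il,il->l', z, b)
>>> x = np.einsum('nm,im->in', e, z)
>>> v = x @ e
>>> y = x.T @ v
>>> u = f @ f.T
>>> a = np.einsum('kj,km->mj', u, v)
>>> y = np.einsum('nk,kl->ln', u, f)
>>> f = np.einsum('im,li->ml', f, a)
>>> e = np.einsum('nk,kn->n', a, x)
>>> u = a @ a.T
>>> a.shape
(31, 17)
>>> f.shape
(23, 31)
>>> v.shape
(17, 31)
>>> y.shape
(23, 17)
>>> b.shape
(31,)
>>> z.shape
(17, 31)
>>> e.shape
(31,)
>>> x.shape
(17, 31)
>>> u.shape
(31, 31)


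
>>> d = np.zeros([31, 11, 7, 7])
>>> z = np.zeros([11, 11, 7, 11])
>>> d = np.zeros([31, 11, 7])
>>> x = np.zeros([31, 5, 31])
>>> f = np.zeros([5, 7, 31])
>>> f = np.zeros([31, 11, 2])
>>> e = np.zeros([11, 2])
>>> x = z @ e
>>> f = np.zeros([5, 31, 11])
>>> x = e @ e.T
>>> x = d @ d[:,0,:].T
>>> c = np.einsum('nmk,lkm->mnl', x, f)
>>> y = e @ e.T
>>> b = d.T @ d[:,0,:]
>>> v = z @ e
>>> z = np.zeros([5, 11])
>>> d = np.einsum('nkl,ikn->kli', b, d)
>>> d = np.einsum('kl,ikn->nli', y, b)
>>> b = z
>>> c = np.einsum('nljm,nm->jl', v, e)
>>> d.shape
(7, 11, 7)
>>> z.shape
(5, 11)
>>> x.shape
(31, 11, 31)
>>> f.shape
(5, 31, 11)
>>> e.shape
(11, 2)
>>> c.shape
(7, 11)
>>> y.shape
(11, 11)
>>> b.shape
(5, 11)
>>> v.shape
(11, 11, 7, 2)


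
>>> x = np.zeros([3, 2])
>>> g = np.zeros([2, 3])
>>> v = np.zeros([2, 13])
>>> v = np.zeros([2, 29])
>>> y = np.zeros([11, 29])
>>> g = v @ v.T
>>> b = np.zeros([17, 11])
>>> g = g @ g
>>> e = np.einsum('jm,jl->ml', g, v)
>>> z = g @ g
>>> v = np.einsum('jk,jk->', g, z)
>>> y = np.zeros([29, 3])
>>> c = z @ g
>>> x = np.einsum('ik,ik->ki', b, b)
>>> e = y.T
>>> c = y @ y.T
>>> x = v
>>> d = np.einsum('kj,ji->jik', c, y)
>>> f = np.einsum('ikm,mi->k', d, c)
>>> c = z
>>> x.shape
()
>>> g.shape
(2, 2)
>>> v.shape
()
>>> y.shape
(29, 3)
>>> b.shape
(17, 11)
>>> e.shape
(3, 29)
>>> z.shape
(2, 2)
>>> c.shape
(2, 2)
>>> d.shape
(29, 3, 29)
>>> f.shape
(3,)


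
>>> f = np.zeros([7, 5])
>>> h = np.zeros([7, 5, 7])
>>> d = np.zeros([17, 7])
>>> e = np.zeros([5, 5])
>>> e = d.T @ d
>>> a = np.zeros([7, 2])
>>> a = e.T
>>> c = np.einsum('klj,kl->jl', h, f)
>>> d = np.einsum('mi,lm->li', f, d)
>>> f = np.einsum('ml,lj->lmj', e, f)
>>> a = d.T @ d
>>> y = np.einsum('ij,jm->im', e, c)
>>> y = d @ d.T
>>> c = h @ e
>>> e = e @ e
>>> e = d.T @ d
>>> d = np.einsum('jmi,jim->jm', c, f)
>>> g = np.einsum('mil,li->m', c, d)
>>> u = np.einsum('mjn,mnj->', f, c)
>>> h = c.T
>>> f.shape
(7, 7, 5)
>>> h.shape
(7, 5, 7)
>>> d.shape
(7, 5)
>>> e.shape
(5, 5)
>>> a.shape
(5, 5)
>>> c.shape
(7, 5, 7)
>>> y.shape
(17, 17)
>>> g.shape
(7,)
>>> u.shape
()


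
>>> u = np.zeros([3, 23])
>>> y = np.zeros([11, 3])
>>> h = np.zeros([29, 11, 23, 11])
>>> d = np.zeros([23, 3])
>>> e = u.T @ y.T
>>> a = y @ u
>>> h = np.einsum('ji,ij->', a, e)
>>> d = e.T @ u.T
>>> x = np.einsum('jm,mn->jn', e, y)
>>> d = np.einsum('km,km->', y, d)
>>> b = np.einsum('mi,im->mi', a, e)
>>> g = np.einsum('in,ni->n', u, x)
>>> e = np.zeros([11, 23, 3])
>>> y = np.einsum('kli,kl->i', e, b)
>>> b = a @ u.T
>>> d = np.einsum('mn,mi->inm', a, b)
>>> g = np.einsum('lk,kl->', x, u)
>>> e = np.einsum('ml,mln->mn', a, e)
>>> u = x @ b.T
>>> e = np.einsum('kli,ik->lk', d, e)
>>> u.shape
(23, 11)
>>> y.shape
(3,)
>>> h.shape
()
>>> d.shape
(3, 23, 11)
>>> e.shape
(23, 3)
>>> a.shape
(11, 23)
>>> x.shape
(23, 3)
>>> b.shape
(11, 3)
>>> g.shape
()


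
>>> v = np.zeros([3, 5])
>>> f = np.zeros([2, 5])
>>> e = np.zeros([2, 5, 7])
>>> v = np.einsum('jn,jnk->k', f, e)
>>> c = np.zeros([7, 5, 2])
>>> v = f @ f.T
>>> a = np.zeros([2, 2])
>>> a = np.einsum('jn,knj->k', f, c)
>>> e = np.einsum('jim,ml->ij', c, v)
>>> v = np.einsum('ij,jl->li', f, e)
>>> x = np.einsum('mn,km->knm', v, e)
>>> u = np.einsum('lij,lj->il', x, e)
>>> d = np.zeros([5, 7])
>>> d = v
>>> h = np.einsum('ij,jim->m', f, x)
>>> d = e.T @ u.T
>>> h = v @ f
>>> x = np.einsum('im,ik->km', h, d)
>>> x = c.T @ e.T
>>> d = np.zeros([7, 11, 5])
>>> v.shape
(7, 2)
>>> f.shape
(2, 5)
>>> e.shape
(5, 7)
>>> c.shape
(7, 5, 2)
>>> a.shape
(7,)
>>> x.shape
(2, 5, 5)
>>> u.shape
(2, 5)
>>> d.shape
(7, 11, 5)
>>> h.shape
(7, 5)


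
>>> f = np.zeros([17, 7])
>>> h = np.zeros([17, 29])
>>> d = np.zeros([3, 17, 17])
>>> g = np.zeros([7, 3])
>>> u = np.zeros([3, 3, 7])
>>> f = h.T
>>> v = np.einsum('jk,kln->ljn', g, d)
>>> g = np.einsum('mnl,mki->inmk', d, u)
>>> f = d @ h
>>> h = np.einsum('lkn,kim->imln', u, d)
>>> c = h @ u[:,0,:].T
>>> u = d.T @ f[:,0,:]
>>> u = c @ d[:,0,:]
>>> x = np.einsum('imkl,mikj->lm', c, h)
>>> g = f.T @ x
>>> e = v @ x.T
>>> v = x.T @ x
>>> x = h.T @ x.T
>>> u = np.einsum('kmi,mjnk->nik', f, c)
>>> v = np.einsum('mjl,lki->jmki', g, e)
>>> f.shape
(3, 17, 29)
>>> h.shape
(17, 17, 3, 7)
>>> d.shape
(3, 17, 17)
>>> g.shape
(29, 17, 17)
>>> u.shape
(3, 29, 3)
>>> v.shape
(17, 29, 7, 3)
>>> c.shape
(17, 17, 3, 3)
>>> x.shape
(7, 3, 17, 3)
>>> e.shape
(17, 7, 3)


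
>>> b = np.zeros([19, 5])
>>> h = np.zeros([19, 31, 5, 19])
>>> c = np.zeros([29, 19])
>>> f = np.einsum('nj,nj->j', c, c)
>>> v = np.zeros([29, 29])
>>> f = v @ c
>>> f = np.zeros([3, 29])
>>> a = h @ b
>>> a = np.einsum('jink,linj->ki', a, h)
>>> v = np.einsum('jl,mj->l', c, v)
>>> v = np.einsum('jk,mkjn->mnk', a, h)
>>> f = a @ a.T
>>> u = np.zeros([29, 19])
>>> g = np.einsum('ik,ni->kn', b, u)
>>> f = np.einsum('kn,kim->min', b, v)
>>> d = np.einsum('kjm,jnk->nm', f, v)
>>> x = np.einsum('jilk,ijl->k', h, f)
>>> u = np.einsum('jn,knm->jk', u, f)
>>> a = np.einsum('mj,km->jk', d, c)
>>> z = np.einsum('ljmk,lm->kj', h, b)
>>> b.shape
(19, 5)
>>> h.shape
(19, 31, 5, 19)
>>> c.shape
(29, 19)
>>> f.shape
(31, 19, 5)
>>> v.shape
(19, 19, 31)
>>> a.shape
(5, 29)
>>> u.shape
(29, 31)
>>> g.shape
(5, 29)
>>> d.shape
(19, 5)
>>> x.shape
(19,)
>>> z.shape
(19, 31)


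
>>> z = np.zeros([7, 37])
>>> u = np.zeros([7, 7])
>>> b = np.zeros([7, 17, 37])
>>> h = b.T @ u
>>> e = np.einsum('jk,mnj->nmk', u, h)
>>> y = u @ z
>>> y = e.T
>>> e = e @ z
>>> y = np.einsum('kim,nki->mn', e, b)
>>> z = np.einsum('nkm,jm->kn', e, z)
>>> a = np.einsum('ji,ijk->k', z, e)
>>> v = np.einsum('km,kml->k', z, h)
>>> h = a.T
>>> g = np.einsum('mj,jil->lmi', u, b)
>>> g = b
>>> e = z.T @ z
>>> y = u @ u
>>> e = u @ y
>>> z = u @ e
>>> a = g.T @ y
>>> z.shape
(7, 7)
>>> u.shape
(7, 7)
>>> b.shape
(7, 17, 37)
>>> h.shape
(37,)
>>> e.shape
(7, 7)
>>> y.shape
(7, 7)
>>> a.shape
(37, 17, 7)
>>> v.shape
(37,)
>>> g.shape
(7, 17, 37)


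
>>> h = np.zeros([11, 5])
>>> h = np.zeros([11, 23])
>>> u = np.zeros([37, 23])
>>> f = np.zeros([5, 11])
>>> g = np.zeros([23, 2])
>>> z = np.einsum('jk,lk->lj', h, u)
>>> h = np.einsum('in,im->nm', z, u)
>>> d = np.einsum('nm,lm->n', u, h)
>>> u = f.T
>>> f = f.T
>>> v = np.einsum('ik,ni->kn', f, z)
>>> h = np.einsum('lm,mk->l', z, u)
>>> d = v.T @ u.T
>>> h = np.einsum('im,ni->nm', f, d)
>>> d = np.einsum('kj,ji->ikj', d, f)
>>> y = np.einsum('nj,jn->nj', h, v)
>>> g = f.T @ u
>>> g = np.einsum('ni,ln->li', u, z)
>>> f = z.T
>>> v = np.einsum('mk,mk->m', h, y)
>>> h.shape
(37, 5)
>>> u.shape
(11, 5)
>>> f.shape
(11, 37)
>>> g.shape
(37, 5)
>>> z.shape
(37, 11)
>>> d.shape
(5, 37, 11)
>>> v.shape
(37,)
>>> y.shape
(37, 5)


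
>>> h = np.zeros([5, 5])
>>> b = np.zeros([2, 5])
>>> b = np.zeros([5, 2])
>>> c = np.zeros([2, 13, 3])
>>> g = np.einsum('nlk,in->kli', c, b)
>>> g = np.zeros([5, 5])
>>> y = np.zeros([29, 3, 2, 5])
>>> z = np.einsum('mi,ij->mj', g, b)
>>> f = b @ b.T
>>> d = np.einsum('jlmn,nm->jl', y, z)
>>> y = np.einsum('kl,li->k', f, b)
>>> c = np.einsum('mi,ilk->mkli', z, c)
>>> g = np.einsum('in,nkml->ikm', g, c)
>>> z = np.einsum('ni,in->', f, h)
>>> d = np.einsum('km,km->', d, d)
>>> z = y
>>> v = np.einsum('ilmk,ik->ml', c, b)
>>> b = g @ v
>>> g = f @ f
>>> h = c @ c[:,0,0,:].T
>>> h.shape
(5, 3, 13, 5)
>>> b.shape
(5, 3, 3)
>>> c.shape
(5, 3, 13, 2)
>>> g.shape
(5, 5)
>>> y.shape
(5,)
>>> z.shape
(5,)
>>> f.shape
(5, 5)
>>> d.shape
()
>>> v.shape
(13, 3)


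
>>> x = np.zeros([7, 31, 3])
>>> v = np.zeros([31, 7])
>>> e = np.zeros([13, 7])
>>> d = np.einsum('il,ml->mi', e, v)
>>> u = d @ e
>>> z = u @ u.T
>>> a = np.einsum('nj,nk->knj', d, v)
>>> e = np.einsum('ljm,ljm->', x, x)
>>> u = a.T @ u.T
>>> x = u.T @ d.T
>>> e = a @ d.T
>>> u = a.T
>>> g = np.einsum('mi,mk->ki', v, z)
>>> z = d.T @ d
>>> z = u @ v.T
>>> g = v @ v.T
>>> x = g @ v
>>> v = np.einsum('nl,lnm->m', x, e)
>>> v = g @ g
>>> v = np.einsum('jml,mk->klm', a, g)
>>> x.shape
(31, 7)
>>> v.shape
(31, 13, 31)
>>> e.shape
(7, 31, 31)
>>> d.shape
(31, 13)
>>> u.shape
(13, 31, 7)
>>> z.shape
(13, 31, 31)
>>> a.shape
(7, 31, 13)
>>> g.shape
(31, 31)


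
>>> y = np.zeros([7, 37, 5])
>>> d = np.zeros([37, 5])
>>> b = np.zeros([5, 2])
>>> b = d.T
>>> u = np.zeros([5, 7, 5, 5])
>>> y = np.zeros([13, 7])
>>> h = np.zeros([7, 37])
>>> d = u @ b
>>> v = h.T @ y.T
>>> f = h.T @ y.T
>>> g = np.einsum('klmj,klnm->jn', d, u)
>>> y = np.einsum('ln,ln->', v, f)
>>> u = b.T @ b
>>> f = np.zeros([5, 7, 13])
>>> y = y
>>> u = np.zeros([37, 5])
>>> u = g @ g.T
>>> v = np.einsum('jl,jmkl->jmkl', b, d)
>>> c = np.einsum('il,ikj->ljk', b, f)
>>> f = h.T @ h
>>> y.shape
()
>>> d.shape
(5, 7, 5, 37)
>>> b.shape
(5, 37)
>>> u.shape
(37, 37)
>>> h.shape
(7, 37)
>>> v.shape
(5, 7, 5, 37)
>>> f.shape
(37, 37)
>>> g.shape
(37, 5)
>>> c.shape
(37, 13, 7)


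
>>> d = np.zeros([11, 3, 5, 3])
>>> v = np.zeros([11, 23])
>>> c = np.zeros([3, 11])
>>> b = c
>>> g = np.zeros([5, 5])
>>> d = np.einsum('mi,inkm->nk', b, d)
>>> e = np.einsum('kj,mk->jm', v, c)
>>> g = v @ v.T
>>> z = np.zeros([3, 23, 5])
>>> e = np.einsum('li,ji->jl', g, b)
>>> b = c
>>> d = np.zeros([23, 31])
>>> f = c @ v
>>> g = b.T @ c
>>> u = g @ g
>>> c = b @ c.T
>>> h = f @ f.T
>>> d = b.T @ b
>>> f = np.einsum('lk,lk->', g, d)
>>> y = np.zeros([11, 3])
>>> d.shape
(11, 11)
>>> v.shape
(11, 23)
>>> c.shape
(3, 3)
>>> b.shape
(3, 11)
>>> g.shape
(11, 11)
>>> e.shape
(3, 11)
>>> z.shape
(3, 23, 5)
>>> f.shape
()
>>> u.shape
(11, 11)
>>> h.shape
(3, 3)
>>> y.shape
(11, 3)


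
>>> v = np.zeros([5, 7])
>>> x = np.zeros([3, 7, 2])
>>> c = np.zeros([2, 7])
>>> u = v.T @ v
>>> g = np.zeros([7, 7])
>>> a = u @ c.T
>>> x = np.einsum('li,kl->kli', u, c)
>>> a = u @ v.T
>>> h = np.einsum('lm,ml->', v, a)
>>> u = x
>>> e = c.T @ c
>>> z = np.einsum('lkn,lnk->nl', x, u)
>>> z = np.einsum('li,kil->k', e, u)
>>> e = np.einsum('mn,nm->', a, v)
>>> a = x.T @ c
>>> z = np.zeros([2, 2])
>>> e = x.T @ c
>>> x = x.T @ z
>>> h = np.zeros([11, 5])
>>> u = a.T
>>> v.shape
(5, 7)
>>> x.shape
(7, 7, 2)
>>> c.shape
(2, 7)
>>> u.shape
(7, 7, 7)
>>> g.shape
(7, 7)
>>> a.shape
(7, 7, 7)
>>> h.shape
(11, 5)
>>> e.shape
(7, 7, 7)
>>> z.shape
(2, 2)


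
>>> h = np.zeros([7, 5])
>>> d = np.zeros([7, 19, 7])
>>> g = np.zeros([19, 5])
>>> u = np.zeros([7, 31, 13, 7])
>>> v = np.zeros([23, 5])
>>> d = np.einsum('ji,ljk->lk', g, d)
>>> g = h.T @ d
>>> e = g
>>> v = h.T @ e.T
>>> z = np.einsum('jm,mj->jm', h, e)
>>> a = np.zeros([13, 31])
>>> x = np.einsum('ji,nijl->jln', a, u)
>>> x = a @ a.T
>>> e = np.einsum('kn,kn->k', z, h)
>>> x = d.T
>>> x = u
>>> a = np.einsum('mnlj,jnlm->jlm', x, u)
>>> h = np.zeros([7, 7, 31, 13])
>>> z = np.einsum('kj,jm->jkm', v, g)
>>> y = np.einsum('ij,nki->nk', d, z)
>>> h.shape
(7, 7, 31, 13)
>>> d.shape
(7, 7)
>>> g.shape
(5, 7)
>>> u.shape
(7, 31, 13, 7)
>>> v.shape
(5, 5)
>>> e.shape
(7,)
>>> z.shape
(5, 5, 7)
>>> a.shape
(7, 13, 7)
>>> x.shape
(7, 31, 13, 7)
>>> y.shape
(5, 5)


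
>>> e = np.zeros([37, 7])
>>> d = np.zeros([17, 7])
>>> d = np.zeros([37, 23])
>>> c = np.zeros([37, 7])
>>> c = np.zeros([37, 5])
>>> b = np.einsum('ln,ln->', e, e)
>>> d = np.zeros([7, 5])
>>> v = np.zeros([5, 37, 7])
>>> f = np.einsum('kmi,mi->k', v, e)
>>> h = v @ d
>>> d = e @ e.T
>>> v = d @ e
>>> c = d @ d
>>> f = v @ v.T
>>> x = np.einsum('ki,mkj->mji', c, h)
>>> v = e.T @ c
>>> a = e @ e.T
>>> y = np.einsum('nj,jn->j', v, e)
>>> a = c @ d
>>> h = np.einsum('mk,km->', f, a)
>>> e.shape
(37, 7)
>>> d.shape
(37, 37)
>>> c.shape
(37, 37)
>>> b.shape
()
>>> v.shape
(7, 37)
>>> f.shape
(37, 37)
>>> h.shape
()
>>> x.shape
(5, 5, 37)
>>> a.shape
(37, 37)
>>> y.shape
(37,)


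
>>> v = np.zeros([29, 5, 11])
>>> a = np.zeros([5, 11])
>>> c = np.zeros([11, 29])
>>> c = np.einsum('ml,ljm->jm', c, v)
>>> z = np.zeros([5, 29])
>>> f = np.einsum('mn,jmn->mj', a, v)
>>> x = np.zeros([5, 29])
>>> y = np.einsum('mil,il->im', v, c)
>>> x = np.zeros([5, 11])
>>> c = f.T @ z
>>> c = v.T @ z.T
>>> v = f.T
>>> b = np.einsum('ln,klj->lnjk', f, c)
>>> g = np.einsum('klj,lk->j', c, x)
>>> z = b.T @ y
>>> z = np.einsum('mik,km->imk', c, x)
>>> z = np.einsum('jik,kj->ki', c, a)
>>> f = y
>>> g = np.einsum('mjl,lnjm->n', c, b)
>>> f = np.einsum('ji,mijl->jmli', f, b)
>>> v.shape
(29, 5)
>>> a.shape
(5, 11)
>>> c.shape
(11, 5, 5)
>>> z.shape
(5, 5)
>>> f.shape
(5, 5, 11, 29)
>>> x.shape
(5, 11)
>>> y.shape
(5, 29)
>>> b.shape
(5, 29, 5, 11)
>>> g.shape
(29,)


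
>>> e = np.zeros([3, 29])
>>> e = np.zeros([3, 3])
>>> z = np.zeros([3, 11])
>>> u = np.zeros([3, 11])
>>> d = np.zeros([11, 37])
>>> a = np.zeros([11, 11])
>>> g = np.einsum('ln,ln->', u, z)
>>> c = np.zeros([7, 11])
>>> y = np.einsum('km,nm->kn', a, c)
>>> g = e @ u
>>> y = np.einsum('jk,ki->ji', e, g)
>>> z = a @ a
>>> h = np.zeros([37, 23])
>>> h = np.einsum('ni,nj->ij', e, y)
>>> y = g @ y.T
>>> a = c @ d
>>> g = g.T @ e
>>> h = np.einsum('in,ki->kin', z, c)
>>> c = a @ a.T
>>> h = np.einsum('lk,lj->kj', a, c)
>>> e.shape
(3, 3)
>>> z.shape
(11, 11)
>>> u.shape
(3, 11)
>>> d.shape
(11, 37)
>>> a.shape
(7, 37)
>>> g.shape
(11, 3)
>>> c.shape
(7, 7)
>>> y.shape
(3, 3)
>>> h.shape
(37, 7)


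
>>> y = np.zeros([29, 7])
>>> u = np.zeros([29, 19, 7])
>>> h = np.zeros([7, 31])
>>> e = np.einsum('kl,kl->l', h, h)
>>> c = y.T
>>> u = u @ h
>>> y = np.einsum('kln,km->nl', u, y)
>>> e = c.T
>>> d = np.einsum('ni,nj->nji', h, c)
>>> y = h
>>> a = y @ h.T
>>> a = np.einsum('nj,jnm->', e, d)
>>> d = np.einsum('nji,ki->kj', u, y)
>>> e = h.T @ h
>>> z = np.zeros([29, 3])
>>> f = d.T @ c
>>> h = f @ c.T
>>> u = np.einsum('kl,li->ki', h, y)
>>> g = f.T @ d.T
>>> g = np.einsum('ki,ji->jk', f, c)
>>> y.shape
(7, 31)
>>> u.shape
(19, 31)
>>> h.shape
(19, 7)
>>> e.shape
(31, 31)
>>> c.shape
(7, 29)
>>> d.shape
(7, 19)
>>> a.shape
()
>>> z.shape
(29, 3)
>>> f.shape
(19, 29)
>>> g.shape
(7, 19)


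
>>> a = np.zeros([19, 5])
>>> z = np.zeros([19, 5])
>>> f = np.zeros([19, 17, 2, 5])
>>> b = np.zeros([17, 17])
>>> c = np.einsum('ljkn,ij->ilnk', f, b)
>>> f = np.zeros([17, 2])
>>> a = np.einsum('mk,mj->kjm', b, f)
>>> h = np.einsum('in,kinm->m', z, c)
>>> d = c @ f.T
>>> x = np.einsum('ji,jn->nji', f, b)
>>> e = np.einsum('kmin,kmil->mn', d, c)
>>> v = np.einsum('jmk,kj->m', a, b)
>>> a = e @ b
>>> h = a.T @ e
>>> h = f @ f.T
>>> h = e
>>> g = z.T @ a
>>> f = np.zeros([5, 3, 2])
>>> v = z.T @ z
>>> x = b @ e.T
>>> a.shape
(19, 17)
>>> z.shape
(19, 5)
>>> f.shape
(5, 3, 2)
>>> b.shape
(17, 17)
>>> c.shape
(17, 19, 5, 2)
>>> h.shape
(19, 17)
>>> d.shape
(17, 19, 5, 17)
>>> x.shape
(17, 19)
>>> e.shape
(19, 17)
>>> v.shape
(5, 5)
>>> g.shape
(5, 17)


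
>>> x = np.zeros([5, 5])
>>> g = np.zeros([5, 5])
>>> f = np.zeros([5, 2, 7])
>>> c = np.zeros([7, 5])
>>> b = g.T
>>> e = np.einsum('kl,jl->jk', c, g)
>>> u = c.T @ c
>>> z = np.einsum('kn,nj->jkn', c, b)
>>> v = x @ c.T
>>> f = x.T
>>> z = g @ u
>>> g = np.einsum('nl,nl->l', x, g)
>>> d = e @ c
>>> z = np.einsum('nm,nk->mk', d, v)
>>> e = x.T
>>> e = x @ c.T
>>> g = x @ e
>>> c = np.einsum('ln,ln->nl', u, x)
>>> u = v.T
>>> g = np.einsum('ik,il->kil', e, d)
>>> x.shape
(5, 5)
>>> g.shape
(7, 5, 5)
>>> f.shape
(5, 5)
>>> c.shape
(5, 5)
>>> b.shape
(5, 5)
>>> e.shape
(5, 7)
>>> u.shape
(7, 5)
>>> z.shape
(5, 7)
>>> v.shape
(5, 7)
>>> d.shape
(5, 5)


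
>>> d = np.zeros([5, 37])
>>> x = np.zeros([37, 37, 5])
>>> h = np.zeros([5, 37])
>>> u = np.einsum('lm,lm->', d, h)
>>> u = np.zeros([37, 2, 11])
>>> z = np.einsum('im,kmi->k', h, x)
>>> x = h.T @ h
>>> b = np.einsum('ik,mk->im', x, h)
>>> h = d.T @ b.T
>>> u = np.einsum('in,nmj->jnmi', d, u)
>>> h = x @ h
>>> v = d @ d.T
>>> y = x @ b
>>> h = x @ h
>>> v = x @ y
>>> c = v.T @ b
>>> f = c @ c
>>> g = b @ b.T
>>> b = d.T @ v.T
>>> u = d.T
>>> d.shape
(5, 37)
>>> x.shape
(37, 37)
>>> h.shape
(37, 37)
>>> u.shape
(37, 5)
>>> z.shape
(37,)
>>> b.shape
(37, 37)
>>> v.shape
(37, 5)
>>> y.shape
(37, 5)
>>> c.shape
(5, 5)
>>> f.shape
(5, 5)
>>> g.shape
(37, 37)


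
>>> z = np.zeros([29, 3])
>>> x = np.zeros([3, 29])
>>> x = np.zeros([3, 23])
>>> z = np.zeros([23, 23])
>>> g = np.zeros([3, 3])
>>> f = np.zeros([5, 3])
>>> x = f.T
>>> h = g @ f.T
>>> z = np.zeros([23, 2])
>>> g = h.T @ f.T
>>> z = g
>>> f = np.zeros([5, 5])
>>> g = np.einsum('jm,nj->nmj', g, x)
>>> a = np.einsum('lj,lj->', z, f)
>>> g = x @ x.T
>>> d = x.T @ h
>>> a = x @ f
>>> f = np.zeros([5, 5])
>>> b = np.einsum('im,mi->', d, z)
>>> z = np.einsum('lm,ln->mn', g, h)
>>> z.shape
(3, 5)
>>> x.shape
(3, 5)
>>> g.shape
(3, 3)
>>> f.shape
(5, 5)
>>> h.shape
(3, 5)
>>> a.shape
(3, 5)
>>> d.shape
(5, 5)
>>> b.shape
()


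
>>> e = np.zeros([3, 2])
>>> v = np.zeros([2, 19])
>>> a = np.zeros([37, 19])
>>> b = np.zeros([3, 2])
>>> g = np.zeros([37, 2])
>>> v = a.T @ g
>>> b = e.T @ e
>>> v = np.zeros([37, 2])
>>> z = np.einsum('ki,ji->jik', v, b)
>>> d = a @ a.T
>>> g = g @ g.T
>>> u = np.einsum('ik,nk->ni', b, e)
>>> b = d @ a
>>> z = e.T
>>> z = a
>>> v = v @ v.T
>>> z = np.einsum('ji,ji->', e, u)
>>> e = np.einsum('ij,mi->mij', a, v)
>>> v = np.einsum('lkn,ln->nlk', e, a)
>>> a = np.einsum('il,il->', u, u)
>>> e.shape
(37, 37, 19)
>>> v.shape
(19, 37, 37)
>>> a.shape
()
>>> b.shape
(37, 19)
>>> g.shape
(37, 37)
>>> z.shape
()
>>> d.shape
(37, 37)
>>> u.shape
(3, 2)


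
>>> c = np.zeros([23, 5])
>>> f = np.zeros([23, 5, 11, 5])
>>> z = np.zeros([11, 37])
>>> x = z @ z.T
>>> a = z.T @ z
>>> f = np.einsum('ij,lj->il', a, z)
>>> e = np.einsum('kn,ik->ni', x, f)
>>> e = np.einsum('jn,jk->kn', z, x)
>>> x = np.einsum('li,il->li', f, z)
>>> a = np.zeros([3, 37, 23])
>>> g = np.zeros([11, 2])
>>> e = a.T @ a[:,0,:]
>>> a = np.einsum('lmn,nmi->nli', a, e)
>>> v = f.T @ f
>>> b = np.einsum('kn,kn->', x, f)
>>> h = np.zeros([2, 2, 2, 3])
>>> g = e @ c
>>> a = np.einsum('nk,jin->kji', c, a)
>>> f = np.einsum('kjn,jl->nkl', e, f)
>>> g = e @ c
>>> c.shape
(23, 5)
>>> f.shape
(23, 23, 11)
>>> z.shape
(11, 37)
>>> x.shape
(37, 11)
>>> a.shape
(5, 23, 3)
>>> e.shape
(23, 37, 23)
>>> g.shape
(23, 37, 5)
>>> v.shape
(11, 11)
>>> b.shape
()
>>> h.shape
(2, 2, 2, 3)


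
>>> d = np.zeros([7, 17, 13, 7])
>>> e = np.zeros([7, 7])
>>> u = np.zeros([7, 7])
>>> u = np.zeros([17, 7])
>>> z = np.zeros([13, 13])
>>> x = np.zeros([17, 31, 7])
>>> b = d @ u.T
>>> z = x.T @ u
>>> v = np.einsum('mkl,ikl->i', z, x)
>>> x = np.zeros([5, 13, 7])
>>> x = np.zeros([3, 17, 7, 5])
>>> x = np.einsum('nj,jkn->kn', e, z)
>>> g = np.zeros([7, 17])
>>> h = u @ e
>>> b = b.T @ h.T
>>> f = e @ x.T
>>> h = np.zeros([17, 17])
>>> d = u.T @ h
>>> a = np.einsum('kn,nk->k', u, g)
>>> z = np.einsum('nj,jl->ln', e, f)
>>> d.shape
(7, 17)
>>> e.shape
(7, 7)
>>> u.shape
(17, 7)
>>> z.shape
(31, 7)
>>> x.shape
(31, 7)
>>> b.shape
(17, 13, 17, 17)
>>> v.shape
(17,)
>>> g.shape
(7, 17)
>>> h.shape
(17, 17)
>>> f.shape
(7, 31)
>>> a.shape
(17,)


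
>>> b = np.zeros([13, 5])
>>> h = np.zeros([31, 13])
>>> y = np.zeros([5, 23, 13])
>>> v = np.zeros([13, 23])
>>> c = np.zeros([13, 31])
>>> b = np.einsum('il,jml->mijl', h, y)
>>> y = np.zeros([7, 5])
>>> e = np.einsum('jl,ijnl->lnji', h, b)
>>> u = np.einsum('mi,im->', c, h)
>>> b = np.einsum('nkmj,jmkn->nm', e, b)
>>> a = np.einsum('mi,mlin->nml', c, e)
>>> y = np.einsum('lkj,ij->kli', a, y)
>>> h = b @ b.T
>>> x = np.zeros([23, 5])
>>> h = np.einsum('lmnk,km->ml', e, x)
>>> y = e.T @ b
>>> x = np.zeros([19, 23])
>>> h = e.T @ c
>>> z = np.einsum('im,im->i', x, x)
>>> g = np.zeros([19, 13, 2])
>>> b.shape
(13, 31)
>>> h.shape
(23, 31, 5, 31)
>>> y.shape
(23, 31, 5, 31)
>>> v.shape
(13, 23)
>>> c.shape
(13, 31)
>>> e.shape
(13, 5, 31, 23)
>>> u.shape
()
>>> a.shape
(23, 13, 5)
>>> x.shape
(19, 23)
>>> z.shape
(19,)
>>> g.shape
(19, 13, 2)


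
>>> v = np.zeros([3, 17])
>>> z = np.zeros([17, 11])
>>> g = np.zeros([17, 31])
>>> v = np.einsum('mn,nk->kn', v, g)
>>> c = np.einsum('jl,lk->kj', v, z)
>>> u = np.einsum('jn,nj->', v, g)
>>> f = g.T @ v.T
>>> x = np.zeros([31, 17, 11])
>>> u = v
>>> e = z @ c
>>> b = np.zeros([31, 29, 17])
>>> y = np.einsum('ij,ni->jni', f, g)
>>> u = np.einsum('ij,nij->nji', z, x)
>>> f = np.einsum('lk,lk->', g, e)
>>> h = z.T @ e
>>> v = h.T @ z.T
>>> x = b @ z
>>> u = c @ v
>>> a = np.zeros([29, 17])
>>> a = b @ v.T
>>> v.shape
(31, 17)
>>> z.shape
(17, 11)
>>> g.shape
(17, 31)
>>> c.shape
(11, 31)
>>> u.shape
(11, 17)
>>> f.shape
()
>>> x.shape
(31, 29, 11)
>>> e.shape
(17, 31)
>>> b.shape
(31, 29, 17)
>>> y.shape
(31, 17, 31)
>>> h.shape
(11, 31)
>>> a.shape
(31, 29, 31)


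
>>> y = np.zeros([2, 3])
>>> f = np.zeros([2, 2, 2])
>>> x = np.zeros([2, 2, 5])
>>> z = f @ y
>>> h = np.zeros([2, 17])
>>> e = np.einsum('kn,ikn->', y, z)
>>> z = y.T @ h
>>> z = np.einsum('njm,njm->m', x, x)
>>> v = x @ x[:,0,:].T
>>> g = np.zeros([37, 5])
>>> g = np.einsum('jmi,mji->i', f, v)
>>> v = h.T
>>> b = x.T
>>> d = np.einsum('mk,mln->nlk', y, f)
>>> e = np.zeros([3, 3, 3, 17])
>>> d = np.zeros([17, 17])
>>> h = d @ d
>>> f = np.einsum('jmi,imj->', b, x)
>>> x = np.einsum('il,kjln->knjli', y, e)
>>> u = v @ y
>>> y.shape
(2, 3)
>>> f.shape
()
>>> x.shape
(3, 17, 3, 3, 2)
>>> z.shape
(5,)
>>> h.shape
(17, 17)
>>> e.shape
(3, 3, 3, 17)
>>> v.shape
(17, 2)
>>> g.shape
(2,)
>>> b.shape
(5, 2, 2)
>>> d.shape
(17, 17)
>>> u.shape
(17, 3)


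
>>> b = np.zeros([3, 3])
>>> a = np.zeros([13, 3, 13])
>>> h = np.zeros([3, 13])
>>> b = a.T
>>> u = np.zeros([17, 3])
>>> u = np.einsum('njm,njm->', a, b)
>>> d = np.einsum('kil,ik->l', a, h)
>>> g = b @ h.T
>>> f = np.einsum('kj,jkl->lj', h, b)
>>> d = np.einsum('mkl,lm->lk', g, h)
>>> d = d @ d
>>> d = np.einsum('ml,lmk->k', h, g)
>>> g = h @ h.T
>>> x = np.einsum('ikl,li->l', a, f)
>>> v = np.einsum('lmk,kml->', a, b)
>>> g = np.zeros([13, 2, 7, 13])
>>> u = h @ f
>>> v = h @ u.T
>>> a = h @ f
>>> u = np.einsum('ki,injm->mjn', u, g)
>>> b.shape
(13, 3, 13)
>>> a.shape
(3, 13)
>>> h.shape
(3, 13)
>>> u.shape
(13, 7, 2)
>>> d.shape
(3,)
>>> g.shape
(13, 2, 7, 13)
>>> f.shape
(13, 13)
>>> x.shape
(13,)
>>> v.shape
(3, 3)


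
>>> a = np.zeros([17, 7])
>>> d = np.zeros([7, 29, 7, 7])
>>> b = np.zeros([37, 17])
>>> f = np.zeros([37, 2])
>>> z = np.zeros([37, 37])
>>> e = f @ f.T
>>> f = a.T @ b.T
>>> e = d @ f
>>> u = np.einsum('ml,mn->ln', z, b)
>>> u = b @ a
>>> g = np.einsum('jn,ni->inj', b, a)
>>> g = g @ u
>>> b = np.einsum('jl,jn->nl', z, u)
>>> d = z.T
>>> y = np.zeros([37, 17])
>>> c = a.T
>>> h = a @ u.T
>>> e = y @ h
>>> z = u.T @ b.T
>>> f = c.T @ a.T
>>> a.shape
(17, 7)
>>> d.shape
(37, 37)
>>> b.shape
(7, 37)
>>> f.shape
(17, 17)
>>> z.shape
(7, 7)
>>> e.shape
(37, 37)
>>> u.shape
(37, 7)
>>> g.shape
(7, 17, 7)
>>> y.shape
(37, 17)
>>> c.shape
(7, 17)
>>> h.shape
(17, 37)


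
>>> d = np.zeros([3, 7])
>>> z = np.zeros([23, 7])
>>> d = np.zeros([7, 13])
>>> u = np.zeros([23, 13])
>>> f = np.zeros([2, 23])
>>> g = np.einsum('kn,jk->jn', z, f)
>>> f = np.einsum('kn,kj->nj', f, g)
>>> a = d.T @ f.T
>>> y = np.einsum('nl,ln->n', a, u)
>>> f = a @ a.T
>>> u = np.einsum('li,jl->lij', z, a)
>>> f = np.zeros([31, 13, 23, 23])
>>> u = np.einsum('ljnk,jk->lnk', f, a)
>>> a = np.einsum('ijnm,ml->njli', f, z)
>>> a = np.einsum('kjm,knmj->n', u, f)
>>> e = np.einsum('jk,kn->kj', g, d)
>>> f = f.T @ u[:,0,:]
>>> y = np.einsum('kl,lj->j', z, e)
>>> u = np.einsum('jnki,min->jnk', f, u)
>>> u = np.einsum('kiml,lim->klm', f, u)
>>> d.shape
(7, 13)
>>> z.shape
(23, 7)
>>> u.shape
(23, 23, 13)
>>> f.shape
(23, 23, 13, 23)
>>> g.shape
(2, 7)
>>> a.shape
(13,)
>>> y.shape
(2,)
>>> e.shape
(7, 2)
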